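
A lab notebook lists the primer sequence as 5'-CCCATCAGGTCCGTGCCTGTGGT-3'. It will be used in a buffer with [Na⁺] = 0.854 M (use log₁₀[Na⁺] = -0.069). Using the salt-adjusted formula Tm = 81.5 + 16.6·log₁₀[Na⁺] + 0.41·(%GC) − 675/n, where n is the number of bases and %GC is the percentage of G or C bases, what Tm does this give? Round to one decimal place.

Length n = 23. Counting bases: A=2, T=6, C=8, G=7
G+C = 15, so %GC = 15/23 × 100 = 65.217%
Salt term: 16.6 × (-0.069) = -1.145
GC term: 0.41 × 65.217 = 26.739; length term: −675/23 = −29.348
Tm = 81.5 + (-1.145) + 26.739 − 29.348 = 77.746 → 77.7°C

77.7°C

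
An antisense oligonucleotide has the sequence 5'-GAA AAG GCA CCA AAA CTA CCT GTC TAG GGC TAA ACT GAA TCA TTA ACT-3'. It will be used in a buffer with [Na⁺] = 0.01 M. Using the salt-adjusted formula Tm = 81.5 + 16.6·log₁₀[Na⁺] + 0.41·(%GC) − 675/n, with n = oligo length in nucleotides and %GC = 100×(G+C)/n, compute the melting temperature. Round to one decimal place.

Length n = 48. Base counts: G=8, A=19, T=10, C=11
G+C = 19, so %GC = 19/48 × 100 = 39.583%
Salt term: 16.6 × (-2) = -33.2
GC term: 0.41 × 39.583 = 16.229; length term: −675/48 = −14.062
Tm = 81.5 + (-33.2) + 16.229 − 14.062 = 50.467 → 50.5°C

50.5°C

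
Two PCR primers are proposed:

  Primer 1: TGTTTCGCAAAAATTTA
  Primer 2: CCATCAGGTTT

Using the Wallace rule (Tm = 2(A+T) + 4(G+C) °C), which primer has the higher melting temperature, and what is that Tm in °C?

Primer 1: A+T=13, G+C=4 → Tm = 2(13)+4(4) = 42°C
Primer 2: A+T=6, G+C=5 → Tm = 2(6)+4(5) = 32°C
42°C vs 32°C → primer 1 is higher.

Primer 1, 42°C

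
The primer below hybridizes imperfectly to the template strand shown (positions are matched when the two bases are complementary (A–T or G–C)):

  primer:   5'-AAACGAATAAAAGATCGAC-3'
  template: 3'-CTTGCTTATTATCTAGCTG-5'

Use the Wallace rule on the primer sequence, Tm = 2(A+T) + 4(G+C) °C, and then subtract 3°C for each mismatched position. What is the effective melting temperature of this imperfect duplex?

44°C

Primer base counts: A=11, T=2, G=3, C=3 → A+T=13, G+C=6
Perfect-match Tm = 2(13) + 4(6) = 26 + 24 = 50°C
Mismatches (positions where the bases are not complementary): 2 (at positions 1, 11)
Effective Tm = 50 − 2×3 = 50 − 6 = 44°C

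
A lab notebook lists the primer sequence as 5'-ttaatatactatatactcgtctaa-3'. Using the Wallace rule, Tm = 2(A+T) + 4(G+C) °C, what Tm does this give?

58°C

Base counts: G=1, T=10, A=9, C=4
AT pairs contribute 19, GC pairs contribute 5.
Tm = 4·5 + 2·19 = 20 + 38 = 58°C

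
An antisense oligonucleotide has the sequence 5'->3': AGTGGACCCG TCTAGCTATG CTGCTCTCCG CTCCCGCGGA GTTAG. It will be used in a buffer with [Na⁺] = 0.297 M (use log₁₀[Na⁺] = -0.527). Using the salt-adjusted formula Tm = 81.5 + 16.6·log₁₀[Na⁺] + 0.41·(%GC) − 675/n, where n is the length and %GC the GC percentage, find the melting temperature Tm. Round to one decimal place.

83.3°C

Length n = 45. T=11, G=13, C=15, A=6
G+C = 28, so %GC = 28/45 × 100 = 62.222%
Salt term: 16.6 × (-0.527) = -8.748
GC term: 0.41 × 62.222 = 25.511; length term: −675/45 = −15
Tm = 81.5 + (-8.748) + 25.511 − 15 = 83.263 → 83.3°C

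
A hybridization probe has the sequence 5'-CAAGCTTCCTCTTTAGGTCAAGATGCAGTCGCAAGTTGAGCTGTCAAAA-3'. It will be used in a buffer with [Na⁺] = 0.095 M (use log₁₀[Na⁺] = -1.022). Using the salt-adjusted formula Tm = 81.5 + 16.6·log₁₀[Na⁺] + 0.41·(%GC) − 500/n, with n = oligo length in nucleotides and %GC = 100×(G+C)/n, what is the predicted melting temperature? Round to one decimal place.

Length n = 49. Base counts: C=11, A=14, T=13, G=11
G+C = 22, so %GC = 22/49 × 100 = 44.898%
Salt term: 16.6 × (-1.022) = -16.965
GC term: 0.41 × 44.898 = 18.408; length term: −500/49 = −10.204
Tm = 81.5 + (-16.965) + 18.408 − 10.204 = 72.739 → 72.7°C

72.7°C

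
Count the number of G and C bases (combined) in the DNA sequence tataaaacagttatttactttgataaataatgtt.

Counting bases: A=14, G=3, C=2, T=15
G+C = 3 + 2 = 5

5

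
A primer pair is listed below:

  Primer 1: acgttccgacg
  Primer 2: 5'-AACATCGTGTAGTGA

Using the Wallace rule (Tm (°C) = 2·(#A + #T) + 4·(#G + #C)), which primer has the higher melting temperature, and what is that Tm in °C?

Primer 1: A+T=4, G+C=7 → Tm = 2(4)+4(7) = 36°C
Primer 2: A+T=9, G+C=6 → Tm = 2(9)+4(6) = 42°C
36°C vs 42°C → primer 2 is higher.

Primer 2, 42°C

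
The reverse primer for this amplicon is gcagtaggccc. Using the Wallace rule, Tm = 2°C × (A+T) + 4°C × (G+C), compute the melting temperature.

38°C

Counting bases: T=1, C=4, A=2, G=4
AT pairs contribute 3, GC pairs contribute 8.
Tm = 2(3) + 4(8) = 6 + 32 = 38°C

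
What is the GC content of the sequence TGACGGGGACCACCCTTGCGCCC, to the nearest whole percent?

74%

Scanning the sequence gives C=10, T=3, A=3, G=7.
G+C = 7 + 10 = 17 out of 23 bases
%GC = 17/23 × 100 = 73.91% ≈ 74%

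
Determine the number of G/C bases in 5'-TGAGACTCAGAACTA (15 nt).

Base counts: G=3, A=6, T=3, C=3
Total G or C: 3 + 3 = 6

6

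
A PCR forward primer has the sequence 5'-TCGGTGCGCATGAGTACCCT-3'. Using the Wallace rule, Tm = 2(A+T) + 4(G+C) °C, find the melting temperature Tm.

64°C

Base counts: C=6, T=5, A=3, G=6
So N_AT = 8 and N_GC = 12.
Tm = 2(8) + 4(12) = 16 + 48 = 64°C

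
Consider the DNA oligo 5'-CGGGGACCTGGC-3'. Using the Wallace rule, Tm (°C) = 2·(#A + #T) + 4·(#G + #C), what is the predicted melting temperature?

Base counts: G=6, A=1, T=1, C=4
AT pairs contribute 2, GC pairs contribute 10.
Tm = 2×2 + 4×10 = 44°C

44°C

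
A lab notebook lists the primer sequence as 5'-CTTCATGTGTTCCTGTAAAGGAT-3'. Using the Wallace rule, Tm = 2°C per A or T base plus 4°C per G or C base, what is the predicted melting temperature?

64°C

Scanning the sequence gives G=5, A=5, C=4, T=9.
A+T = 14, G+C = 9
Tm = 2×14 + 4×9 = 64°C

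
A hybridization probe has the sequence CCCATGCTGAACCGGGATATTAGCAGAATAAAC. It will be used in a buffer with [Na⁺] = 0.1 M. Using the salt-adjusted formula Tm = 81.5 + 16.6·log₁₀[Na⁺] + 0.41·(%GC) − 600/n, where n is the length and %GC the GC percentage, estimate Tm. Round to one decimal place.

Length n = 33. T=6, C=8, A=12, G=7
G+C = 15, so %GC = 15/33 × 100 = 45.455%
Salt term: 16.6 × (-1) = -16.6
GC term: 0.41 × 45.455 = 18.637; length term: −600/33 = −18.182
Tm = 81.5 + (-16.6) + 18.637 − 18.182 = 65.355 → 65.4°C

65.4°C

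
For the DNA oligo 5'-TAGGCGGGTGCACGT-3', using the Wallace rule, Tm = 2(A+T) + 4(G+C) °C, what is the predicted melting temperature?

50°C

Counting bases: T=3, A=2, G=7, C=3
A+T = 5, G+C = 10
Tm = 2(5) + 4(10) = 10 + 40 = 50°C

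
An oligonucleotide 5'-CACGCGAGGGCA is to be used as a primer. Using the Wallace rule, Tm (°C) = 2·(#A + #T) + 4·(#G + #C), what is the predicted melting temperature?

A=3, T=0, G=5, C=4
A+T = 3, G+C = 9
Tm = 4·9 + 2·3 = 36 + 6 = 42°C

42°C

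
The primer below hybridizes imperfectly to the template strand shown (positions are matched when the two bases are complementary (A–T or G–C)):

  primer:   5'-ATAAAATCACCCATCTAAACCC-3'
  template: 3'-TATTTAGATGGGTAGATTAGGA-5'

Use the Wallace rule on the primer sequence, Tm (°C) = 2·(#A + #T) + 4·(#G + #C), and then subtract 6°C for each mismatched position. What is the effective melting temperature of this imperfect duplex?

30°C

Primer base counts: A=10, T=4, G=0, C=8 → A+T=14, G+C=8
Perfect-match Tm = 2(14) + 4(8) = 28 + 32 = 60°C
Mismatches (positions where the bases are not complementary): 5 (at positions 6, 7, 8, 19, 22)
Effective Tm = 60 − 5×6 = 60 − 30 = 30°C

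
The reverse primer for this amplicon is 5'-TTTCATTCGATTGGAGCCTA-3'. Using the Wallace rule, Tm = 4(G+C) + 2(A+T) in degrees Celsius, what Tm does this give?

56°C

G=4, T=8, C=4, A=4
A+T = 12, G+C = 8
Tm = 2(12) + 4(8) = 24 + 32 = 56°C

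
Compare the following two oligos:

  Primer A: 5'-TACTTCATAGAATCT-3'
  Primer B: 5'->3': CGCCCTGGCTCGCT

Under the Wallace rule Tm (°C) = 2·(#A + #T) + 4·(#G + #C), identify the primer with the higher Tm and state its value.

Primer B, 50°C

Primer A: A+T=11, G+C=4 → Tm = 2(11)+4(4) = 38°C
Primer B: A+T=3, G+C=11 → Tm = 2(3)+4(11) = 50°C
38°C vs 50°C → primer B is higher.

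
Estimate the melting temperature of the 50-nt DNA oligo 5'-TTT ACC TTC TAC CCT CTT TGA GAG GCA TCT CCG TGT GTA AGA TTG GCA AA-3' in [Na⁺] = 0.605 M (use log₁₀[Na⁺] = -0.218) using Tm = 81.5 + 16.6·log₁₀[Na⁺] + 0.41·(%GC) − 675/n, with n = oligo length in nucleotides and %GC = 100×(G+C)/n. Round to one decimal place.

82.4°C

Length n = 50. Base counts: T=17, A=11, C=12, G=10
G+C = 22, so %GC = 22/50 × 100 = 44%
Salt term: 16.6 × (-0.218) = -3.619
GC term: 0.41 × 44 = 18.04; length term: −675/50 = −13.5
Tm = 81.5 + (-3.619) + 18.04 − 13.5 = 82.421 → 82.4°C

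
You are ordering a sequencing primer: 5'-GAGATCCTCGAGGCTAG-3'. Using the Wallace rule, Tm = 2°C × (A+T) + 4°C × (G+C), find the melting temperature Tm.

54°C

Scanning the sequence gives G=6, A=4, T=3, C=4.
So N_AT = 7 and N_GC = 10.
Tm = 2×7 + 4×10 = 54°C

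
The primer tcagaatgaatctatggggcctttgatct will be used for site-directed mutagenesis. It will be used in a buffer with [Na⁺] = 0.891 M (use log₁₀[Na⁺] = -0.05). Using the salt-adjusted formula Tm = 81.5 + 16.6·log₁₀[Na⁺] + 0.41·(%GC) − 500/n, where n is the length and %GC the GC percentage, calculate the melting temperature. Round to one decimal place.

Length n = 29. Counting bases: G=7, C=5, A=7, T=10
G+C = 12, so %GC = 12/29 × 100 = 41.379%
Salt term: 16.6 × (-0.05) = -0.83
GC term: 0.41 × 41.379 = 16.965; length term: −500/29 = −17.241
Tm = 81.5 + (-0.83) + 16.965 − 17.241 = 80.394 → 80.4°C

80.4°C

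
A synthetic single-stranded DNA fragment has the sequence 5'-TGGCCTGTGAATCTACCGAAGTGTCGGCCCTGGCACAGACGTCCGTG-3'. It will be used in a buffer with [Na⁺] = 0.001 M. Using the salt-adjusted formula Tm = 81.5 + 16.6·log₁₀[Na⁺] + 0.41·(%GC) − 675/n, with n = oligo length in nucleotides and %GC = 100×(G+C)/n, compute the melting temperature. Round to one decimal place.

Length n = 47. Scanning the sequence gives C=14, T=10, A=8, G=15.
G+C = 29, so %GC = 29/47 × 100 = 61.702%
Salt term: 16.6 × (-3) = -49.8
GC term: 0.41 × 61.702 = 25.298; length term: −675/47 = −14.362
Tm = 81.5 + (-49.8) + 25.298 − 14.362 = 42.636 → 42.6°C

42.6°C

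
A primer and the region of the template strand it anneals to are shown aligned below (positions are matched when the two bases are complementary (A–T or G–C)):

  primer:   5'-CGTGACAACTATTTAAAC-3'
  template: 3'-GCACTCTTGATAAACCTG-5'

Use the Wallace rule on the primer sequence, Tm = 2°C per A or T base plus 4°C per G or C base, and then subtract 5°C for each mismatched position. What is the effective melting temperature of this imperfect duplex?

33°C

Primer base counts: A=7, T=5, G=2, C=4 → A+T=12, G+C=6
Perfect-match Tm = 2(12) + 4(6) = 24 + 24 = 48°C
Mismatches (positions where the bases are not complementary): 3 (at positions 6, 15, 16)
Effective Tm = 48 − 3×5 = 48 − 15 = 33°C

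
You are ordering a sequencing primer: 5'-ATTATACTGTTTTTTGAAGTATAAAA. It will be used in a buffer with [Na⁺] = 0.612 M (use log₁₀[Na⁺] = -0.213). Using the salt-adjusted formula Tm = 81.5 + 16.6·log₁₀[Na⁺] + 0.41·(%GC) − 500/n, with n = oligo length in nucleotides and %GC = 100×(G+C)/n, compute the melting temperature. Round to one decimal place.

Length n = 26. Scanning the sequence gives A=10, C=1, T=12, G=3.
G+C = 4, so %GC = 4/26 × 100 = 15.385%
Salt term: 16.6 × (-0.213) = -3.536
GC term: 0.41 × 15.385 = 6.308; length term: −500/26 = −19.231
Tm = 81.5 + (-3.536) + 6.308 − 19.231 = 65.041 → 65.0°C

65.0°C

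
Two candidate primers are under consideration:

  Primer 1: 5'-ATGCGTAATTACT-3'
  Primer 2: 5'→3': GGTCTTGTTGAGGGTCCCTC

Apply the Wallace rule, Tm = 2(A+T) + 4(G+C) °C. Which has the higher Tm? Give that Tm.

Primer 2, 64°C

Primer 1: A+T=9, G+C=4 → Tm = 2(9)+4(4) = 34°C
Primer 2: A+T=8, G+C=12 → Tm = 2(8)+4(12) = 64°C
34°C vs 64°C → primer 2 is higher.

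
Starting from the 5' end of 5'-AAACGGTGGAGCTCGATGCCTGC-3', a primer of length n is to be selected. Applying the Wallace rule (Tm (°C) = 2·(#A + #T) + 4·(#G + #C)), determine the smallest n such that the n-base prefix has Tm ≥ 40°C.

First 12 bases: AAACGGTGGAGC → Tm = 38°C (< 40°C)
First 13 bases: AAACGGTGGAGCT → Tm = 40°C (≥ 40°C)
Each additional base adds 2°C (A/T) or 4°C (G/C), so Tm is non-decreasing in n; n = 13 is the first length to reach 40°C.

n = 13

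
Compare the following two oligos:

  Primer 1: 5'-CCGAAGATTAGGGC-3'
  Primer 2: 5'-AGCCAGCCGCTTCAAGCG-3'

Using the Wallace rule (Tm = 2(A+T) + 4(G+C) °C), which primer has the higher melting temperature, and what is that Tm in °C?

Primer 2, 60°C

Primer 1: A+T=6, G+C=8 → Tm = 2(6)+4(8) = 44°C
Primer 2: A+T=6, G+C=12 → Tm = 2(6)+4(12) = 60°C
44°C vs 60°C → primer 2 is higher.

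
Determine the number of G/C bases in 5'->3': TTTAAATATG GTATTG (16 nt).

3

Scanning the sequence gives A=5, G=3, T=8, C=0.
Total G or C: 3 + 0 = 3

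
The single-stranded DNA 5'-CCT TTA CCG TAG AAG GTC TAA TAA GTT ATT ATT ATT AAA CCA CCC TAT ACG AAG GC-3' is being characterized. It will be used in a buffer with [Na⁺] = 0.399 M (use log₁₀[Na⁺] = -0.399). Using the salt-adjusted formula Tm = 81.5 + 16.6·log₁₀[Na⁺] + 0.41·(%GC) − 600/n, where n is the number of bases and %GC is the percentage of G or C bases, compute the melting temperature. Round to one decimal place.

78.8°C

Length n = 56. Scanning the sequence gives A=19, C=12, T=17, G=8.
G+C = 20, so %GC = 20/56 × 100 = 35.714%
Salt term: 16.6 × (-0.399) = -6.623
GC term: 0.41 × 35.714 = 14.643; length term: −600/56 = −10.714
Tm = 81.5 + (-6.623) + 14.643 − 10.714 = 78.806 → 78.8°C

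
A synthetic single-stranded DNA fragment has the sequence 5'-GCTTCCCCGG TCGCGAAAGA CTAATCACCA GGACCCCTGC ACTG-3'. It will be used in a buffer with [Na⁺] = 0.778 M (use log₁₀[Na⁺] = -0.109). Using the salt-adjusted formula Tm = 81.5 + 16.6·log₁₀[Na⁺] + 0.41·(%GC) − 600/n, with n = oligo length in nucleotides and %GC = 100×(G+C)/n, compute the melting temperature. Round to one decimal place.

Length n = 44. G=10, C=17, T=7, A=10
G+C = 27, so %GC = 27/44 × 100 = 61.364%
Salt term: 16.6 × (-0.109) = -1.809
GC term: 0.41 × 61.364 = 25.159; length term: −600/44 = −13.636
Tm = 81.5 + (-1.809) + 25.159 − 13.636 = 91.214 → 91.2°C

91.2°C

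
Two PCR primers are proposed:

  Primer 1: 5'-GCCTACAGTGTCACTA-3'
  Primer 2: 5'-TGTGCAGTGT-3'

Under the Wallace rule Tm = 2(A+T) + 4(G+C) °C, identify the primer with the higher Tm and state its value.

Primer 1, 48°C

Primer 1: A+T=8, G+C=8 → Tm = 2(8)+4(8) = 48°C
Primer 2: A+T=5, G+C=5 → Tm = 2(5)+4(5) = 30°C
48°C vs 30°C → primer 1 is higher.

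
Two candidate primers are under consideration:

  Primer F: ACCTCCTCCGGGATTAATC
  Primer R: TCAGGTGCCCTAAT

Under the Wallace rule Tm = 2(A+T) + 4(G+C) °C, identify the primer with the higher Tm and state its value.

Primer F: A+T=9, G+C=10 → Tm = 2(9)+4(10) = 58°C
Primer R: A+T=7, G+C=7 → Tm = 2(7)+4(7) = 42°C
58°C vs 42°C → primer F is higher.

Primer F, 58°C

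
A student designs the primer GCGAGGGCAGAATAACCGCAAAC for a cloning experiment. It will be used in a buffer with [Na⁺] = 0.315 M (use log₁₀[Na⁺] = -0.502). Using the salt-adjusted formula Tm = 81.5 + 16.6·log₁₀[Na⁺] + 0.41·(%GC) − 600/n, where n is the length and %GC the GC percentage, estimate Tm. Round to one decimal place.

70.3°C

Length n = 23. A=9, G=7, T=1, C=6
G+C = 13, so %GC = 13/23 × 100 = 56.522%
Salt term: 16.6 × (-0.502) = -8.333
GC term: 0.41 × 56.522 = 23.174; length term: −600/23 = −26.087
Tm = 81.5 + (-8.333) + 23.174 − 26.087 = 70.254 → 70.3°C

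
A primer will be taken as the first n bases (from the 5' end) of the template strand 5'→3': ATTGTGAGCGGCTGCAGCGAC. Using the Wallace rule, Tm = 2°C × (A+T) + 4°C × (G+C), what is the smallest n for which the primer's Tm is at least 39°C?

n = 13

First 12 bases: ATTGTGAGCGGC → Tm = 38°C (< 39°C)
First 13 bases: ATTGTGAGCGGCT → Tm = 40°C (≥ 39°C)
Each additional base adds 2°C (A/T) or 4°C (G/C), so Tm is non-decreasing in n; n = 13 is the first length to reach 39°C.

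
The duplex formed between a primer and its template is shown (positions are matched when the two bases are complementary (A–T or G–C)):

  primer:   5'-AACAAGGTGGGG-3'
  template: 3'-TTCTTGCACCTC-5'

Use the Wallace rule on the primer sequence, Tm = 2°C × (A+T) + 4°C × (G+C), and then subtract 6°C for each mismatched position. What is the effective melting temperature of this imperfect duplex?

Primer base counts: A=4, T=1, G=6, C=1 → A+T=5, G+C=7
Perfect-match Tm = 2(5) + 4(7) = 10 + 28 = 38°C
Mismatches (positions where the bases are not complementary): 3 (at positions 3, 6, 11)
Effective Tm = 38 − 3×6 = 38 − 18 = 20°C

20°C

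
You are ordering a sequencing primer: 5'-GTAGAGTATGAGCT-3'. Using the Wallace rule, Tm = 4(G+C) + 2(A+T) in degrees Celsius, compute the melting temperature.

Scanning the sequence gives A=4, T=4, C=1, G=5.
A+T = 8, G+C = 6
Tm = 2×8 + 4×6 = 40°C

40°C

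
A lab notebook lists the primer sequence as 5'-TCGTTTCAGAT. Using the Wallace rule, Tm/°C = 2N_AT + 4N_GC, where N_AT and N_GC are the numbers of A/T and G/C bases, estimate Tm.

A=2, G=2, C=2, T=5
A+T = 7, G+C = 4
Tm = 2(7) + 4(4) = 14 + 16 = 30°C

30°C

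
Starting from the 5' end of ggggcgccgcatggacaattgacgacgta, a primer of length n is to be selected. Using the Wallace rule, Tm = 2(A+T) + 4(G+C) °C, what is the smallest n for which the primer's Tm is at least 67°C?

First 20 bases: GGGGCGCCGCATGGACAATT → Tm = 66°C (< 67°C)
First 21 bases: GGGGCGCCGCATGGACAATTG → Tm = 70°C (≥ 67°C)
Each additional base adds 2°C (A/T) or 4°C (G/C), so Tm is non-decreasing in n; n = 21 is the first length to reach 67°C.

n = 21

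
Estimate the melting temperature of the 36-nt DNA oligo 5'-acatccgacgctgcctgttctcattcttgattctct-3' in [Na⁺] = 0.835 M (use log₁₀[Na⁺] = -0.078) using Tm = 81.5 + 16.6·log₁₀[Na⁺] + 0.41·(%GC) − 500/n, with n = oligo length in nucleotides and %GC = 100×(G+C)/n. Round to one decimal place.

85.7°C

Length n = 36. T=14, C=12, A=5, G=5
G+C = 17, so %GC = 17/36 × 100 = 47.222%
Salt term: 16.6 × (-0.078) = -1.295
GC term: 0.41 × 47.222 = 19.361; length term: −500/36 = −13.889
Tm = 81.5 + (-1.295) + 19.361 − 13.889 = 85.677 → 85.7°C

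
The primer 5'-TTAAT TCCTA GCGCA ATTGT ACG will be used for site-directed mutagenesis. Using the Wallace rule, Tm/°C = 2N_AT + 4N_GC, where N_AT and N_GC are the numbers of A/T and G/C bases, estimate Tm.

64°C

G=4, T=8, A=6, C=5
A+T = 14, G+C = 9
Tm = 2×14 + 4×9 = 64°C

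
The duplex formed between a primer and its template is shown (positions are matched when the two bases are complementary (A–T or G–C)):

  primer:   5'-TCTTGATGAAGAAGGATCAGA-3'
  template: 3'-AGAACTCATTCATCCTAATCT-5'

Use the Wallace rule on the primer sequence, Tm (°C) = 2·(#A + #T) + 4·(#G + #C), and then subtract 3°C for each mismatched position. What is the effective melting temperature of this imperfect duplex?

46°C

Primer base counts: A=8, T=5, G=6, C=2 → A+T=13, G+C=8
Perfect-match Tm = 2(13) + 4(8) = 26 + 32 = 58°C
Mismatches (positions where the bases are not complementary): 4 (at positions 7, 8, 12, 18)
Effective Tm = 58 − 4×3 = 58 − 12 = 46°C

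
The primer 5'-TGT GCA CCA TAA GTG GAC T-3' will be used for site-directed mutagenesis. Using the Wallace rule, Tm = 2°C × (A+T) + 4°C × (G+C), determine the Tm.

Scanning the sequence gives G=5, A=5, C=4, T=5.
AT pairs contribute 10, GC pairs contribute 9.
Tm = 2×10 + 4×9 = 56°C

56°C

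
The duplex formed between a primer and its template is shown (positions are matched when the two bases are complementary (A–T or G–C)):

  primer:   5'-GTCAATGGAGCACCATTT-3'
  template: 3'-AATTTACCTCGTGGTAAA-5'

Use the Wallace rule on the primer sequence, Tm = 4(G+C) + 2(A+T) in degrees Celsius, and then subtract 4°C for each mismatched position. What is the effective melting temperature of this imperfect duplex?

44°C

Primer base counts: A=5, T=5, G=4, C=4 → A+T=10, G+C=8
Perfect-match Tm = 2(10) + 4(8) = 20 + 32 = 52°C
Mismatches (positions where the bases are not complementary): 2 (at positions 1, 3)
Effective Tm = 52 − 2×4 = 52 − 8 = 44°C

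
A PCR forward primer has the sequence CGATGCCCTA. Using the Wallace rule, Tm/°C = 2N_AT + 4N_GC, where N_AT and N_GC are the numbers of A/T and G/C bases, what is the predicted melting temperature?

Counting bases: T=2, G=2, A=2, C=4
AT pairs contribute 4, GC pairs contribute 6.
Tm = 2×4 + 4×6 = 32°C

32°C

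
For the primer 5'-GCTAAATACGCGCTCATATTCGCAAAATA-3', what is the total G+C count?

Base counts: C=7, T=7, G=4, A=11
Total G or C: 4 + 7 = 11

11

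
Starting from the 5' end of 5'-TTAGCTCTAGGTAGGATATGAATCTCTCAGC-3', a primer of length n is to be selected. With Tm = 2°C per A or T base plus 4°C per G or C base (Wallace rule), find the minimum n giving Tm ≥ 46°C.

n = 16

First 15 bases: TTAGCTCTAGGTAGG → Tm = 44°C (< 46°C)
First 16 bases: TTAGCTCTAGGTAGGA → Tm = 46°C (≥ 46°C)
Each additional base adds 2°C (A/T) or 4°C (G/C), so Tm is non-decreasing in n; n = 16 is the first length to reach 46°C.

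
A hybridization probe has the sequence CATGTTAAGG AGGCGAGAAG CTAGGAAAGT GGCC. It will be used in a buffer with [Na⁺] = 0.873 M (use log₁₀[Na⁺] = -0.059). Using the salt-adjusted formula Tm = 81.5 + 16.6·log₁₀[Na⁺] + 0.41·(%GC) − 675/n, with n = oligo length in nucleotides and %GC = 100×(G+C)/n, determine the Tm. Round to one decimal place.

82.4°C

Length n = 34. Counting bases: A=11, T=5, C=5, G=13
G+C = 18, so %GC = 18/34 × 100 = 52.941%
Salt term: 16.6 × (-0.059) = -0.979
GC term: 0.41 × 52.941 = 21.706; length term: −675/34 = −19.853
Tm = 81.5 + (-0.979) + 21.706 − 19.853 = 82.374 → 82.4°C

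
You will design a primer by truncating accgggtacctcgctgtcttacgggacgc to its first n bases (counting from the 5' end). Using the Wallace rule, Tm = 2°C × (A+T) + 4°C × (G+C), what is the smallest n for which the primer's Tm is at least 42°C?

n = 13

First 12 bases: ACCGGGTACCTC → Tm = 40°C (< 42°C)
First 13 bases: ACCGGGTACCTCG → Tm = 44°C (≥ 42°C)
Since every base adds ≥2°C, Tm only increases with n, so the threshold is first crossed at n = 13.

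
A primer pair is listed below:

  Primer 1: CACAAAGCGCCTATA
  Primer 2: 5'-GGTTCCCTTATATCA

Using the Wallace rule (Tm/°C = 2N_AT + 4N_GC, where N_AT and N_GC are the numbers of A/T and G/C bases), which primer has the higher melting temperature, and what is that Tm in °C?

Primer 1, 44°C

Primer 1: A+T=8, G+C=7 → Tm = 2(8)+4(7) = 44°C
Primer 2: A+T=9, G+C=6 → Tm = 2(9)+4(6) = 42°C
44°C vs 42°C → primer 1 is higher.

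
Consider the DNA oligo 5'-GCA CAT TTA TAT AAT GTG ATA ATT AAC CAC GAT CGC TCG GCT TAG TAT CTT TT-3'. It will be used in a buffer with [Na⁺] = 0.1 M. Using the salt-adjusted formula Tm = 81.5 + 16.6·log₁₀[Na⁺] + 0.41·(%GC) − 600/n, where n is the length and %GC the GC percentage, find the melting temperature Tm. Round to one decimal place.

Length n = 53. A=15, C=10, T=20, G=8
G+C = 18, so %GC = 18/53 × 100 = 33.962%
Salt term: 16.6 × (-1) = -16.6
GC term: 0.41 × 33.962 = 13.924; length term: −600/53 = −11.321
Tm = 81.5 + (-16.6) + 13.924 − 11.321 = 67.503 → 67.5°C

67.5°C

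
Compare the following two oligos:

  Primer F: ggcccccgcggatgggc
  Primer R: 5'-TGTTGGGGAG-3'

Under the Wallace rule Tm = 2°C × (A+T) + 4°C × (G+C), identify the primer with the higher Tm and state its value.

Primer F, 64°C

Primer F: A+T=2, G+C=15 → Tm = 2(2)+4(15) = 64°C
Primer R: A+T=4, G+C=6 → Tm = 2(4)+4(6) = 32°C
64°C vs 32°C → primer F is higher.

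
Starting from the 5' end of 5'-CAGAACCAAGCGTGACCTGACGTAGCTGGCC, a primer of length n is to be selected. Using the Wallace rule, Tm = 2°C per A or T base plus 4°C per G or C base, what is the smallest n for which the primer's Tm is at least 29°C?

First 9 bases: CAGAACCAA → Tm = 26°C (< 29°C)
First 10 bases: CAGAACCAAG → Tm = 30°C (≥ 29°C)
Since every base adds ≥2°C, Tm only increases with n, so the threshold is first crossed at n = 10.

n = 10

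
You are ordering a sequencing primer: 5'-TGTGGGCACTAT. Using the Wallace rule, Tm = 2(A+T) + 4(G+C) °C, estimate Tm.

36°C

Counting bases: T=4, A=2, C=2, G=4
A+T = 6, G+C = 6
Tm = 2(6) + 4(6) = 12 + 24 = 36°C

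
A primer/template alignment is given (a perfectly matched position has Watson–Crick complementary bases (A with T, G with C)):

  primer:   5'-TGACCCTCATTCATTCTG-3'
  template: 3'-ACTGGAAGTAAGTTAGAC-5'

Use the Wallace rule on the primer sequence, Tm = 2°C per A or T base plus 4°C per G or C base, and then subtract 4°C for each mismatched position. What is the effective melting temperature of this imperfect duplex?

44°C

Primer base counts: A=3, T=7, G=2, C=6 → A+T=10, G+C=8
Perfect-match Tm = 2(10) + 4(8) = 20 + 32 = 52°C
Mismatches (positions where the bases are not complementary): 2 (at positions 6, 14)
Effective Tm = 52 − 2×4 = 52 − 8 = 44°C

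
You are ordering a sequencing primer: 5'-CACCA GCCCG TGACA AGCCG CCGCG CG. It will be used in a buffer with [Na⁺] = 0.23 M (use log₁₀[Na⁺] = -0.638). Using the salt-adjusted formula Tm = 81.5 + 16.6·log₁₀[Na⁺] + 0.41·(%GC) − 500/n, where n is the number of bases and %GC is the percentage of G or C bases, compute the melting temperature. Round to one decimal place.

Length n = 27. G=8, A=5, T=1, C=13
G+C = 21, so %GC = 21/27 × 100 = 77.778%
Salt term: 16.6 × (-0.638) = -10.591
GC term: 0.41 × 77.778 = 31.889; length term: −500/27 = −18.519
Tm = 81.5 + (-10.591) + 31.889 − 18.519 = 84.279 → 84.3°C

84.3°C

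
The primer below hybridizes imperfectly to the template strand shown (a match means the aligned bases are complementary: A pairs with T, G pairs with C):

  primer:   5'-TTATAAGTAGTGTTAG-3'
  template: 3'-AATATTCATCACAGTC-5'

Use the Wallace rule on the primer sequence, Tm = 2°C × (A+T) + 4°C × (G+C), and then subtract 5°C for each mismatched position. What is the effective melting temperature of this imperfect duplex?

35°C

Primer base counts: A=5, T=7, G=4, C=0 → A+T=12, G+C=4
Perfect-match Tm = 2(12) + 4(4) = 24 + 16 = 40°C
Mismatches (positions where the bases are not complementary): 1 (at position 14)
Effective Tm = 40 − 1×5 = 40 − 5 = 35°C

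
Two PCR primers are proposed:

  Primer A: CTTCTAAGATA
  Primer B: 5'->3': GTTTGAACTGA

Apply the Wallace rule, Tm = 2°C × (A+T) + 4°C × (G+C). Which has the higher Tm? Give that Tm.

Primer A: A+T=8, G+C=3 → Tm = 2(8)+4(3) = 28°C
Primer B: A+T=7, G+C=4 → Tm = 2(7)+4(4) = 30°C
28°C vs 30°C → primer B is higher.

Primer B, 30°C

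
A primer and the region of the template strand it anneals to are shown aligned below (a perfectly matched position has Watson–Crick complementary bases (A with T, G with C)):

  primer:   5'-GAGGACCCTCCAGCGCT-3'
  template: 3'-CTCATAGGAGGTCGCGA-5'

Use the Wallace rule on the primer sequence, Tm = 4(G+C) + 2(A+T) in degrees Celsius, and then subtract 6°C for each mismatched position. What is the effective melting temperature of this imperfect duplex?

46°C

Primer base counts: A=3, T=2, G=5, C=7 → A+T=5, G+C=12
Perfect-match Tm = 2(5) + 4(12) = 10 + 48 = 58°C
Mismatches (positions where the bases are not complementary): 2 (at positions 4, 6)
Effective Tm = 58 − 2×6 = 58 − 12 = 46°C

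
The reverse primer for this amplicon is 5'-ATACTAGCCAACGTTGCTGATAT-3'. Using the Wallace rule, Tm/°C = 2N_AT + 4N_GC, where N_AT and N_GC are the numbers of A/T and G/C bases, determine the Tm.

Scanning the sequence gives T=7, G=4, C=5, A=7.
A+T = 14, G+C = 9
Tm = 2×14 + 4×9 = 64°C

64°C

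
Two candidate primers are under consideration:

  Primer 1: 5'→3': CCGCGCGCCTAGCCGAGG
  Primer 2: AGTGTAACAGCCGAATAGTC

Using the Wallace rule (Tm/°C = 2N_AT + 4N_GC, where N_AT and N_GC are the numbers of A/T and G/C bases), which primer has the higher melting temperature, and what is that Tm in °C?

Primer 1, 66°C

Primer 1: A+T=3, G+C=15 → Tm = 2(3)+4(15) = 66°C
Primer 2: A+T=11, G+C=9 → Tm = 2(11)+4(9) = 58°C
66°C vs 58°C → primer 1 is higher.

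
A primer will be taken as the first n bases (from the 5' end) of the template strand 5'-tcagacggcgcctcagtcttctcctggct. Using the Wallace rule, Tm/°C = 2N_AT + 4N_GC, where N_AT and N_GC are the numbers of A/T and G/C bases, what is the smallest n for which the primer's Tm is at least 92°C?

n = 28

First 27 bases: TCAGACGGCGCCTCAGTCTTCTCCTGG → Tm = 88°C (< 92°C)
First 28 bases: TCAGACGGCGCCTCAGTCTTCTCCTGGC → Tm = 92°C (≥ 92°C)
Each additional base adds 2°C (A/T) or 4°C (G/C), so Tm is non-decreasing in n; n = 28 is the first length to reach 92°C.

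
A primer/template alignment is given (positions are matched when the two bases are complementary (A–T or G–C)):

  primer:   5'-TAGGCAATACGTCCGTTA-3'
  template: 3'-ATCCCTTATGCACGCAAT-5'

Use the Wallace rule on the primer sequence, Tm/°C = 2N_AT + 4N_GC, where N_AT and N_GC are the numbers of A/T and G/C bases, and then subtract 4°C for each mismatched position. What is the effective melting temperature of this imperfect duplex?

44°C

Primer base counts: A=5, T=5, G=4, C=4 → A+T=10, G+C=8
Perfect-match Tm = 2(10) + 4(8) = 20 + 32 = 52°C
Mismatches (positions where the bases are not complementary): 2 (at positions 5, 13)
Effective Tm = 52 − 2×4 = 52 − 8 = 44°C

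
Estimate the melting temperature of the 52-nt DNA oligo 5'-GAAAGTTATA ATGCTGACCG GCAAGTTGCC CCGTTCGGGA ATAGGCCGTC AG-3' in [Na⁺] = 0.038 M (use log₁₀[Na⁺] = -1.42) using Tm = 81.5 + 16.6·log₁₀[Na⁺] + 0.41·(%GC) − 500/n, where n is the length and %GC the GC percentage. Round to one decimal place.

Length n = 52. Counting bases: T=11, C=12, A=13, G=16
G+C = 28, so %GC = 28/52 × 100 = 53.846%
Salt term: 16.6 × (-1.42) = -23.572
GC term: 0.41 × 53.846 = 22.077; length term: −500/52 = −9.615
Tm = 81.5 + (-23.572) + 22.077 − 9.615 = 70.39 → 70.4°C

70.4°C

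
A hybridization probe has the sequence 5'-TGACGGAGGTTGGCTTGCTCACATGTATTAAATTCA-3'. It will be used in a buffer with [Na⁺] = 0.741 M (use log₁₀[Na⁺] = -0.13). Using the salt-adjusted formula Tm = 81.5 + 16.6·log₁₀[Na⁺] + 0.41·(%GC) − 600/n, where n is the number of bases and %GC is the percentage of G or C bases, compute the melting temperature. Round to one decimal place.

Length n = 36. C=6, A=9, T=12, G=9
G+C = 15, so %GC = 15/36 × 100 = 41.667%
Salt term: 16.6 × (-0.13) = -2.158
GC term: 0.41 × 41.667 = 17.083; length term: −600/36 = −16.667
Tm = 81.5 + (-2.158) + 17.083 − 16.667 = 79.758 → 79.8°C

79.8°C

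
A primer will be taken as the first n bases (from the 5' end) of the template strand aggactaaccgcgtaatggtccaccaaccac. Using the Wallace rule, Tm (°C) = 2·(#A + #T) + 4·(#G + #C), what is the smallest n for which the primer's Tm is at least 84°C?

n = 28

First 27 bases: AGGACTAACCGCGTAATGGTCCACCAA → Tm = 82°C (< 84°C)
First 28 bases: AGGACTAACCGCGTAATGGTCCACCAAC → Tm = 86°C (≥ 84°C)
Each additional base adds 2°C (A/T) or 4°C (G/C), so Tm is non-decreasing in n; n = 28 is the first length to reach 84°C.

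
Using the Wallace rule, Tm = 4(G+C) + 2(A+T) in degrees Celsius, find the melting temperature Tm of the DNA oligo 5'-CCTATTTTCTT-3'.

Counting bases: T=7, A=1, C=3, G=0
So N_AT = 8 and N_GC = 3.
Tm = 4·3 + 2·8 = 12 + 16 = 28°C

28°C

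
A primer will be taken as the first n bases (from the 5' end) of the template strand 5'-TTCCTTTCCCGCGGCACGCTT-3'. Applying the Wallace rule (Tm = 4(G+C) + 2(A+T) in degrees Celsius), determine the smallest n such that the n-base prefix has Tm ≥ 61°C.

First 18 bases: TTCCTTTCCCGCGGCACG → Tm = 60°C (< 61°C)
First 19 bases: TTCCTTTCCCGCGGCACGC → Tm = 64°C (≥ 61°C)
Each additional base adds 2°C (A/T) or 4°C (G/C), so Tm is non-decreasing in n; n = 19 is the first length to reach 61°C.

n = 19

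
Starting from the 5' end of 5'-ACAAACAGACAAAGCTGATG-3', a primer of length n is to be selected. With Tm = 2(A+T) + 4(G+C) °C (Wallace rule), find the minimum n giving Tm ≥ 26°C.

n = 10

First 9 bases: ACAAACAGA → Tm = 24°C (< 26°C)
First 10 bases: ACAAACAGAC → Tm = 28°C (≥ 26°C)
Each additional base adds 2°C (A/T) or 4°C (G/C), so Tm is non-decreasing in n; n = 10 is the first length to reach 26°C.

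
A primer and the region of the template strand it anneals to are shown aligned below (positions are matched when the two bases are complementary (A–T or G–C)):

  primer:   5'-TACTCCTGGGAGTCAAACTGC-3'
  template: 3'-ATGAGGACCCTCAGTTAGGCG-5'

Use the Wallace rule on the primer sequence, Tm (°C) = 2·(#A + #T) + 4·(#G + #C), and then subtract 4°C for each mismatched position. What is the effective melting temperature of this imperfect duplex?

Primer base counts: A=5, T=5, G=5, C=6 → A+T=10, G+C=11
Perfect-match Tm = 2(10) + 4(11) = 20 + 44 = 64°C
Mismatches (positions where the bases are not complementary): 2 (at positions 17, 19)
Effective Tm = 64 − 2×4 = 64 − 8 = 56°C

56°C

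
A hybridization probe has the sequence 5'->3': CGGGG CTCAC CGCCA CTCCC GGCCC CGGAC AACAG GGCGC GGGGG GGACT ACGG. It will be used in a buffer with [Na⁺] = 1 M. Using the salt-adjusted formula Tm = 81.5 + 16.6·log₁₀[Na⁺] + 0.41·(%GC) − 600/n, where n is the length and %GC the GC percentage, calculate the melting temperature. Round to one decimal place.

Length n = 54. Scanning the sequence gives T=3, A=8, G=22, C=21.
G+C = 43, so %GC = 43/54 × 100 = 79.63%
Salt term: 16.6 × (0) = 0
GC term: 0.41 × 79.63 = 32.648; length term: −600/54 = −11.111
Tm = 81.5 + (0) + 32.648 − 11.111 = 103.037 → 103.0°C

103.0°C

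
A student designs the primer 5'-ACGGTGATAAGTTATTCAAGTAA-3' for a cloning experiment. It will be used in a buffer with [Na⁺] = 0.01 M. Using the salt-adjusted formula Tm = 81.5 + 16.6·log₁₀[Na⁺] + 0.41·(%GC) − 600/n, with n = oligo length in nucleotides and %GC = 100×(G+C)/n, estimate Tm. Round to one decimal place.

34.7°C

Length n = 23. Base counts: G=5, T=7, C=2, A=9
G+C = 7, so %GC = 7/23 × 100 = 30.435%
Salt term: 16.6 × (-2) = -33.2
GC term: 0.41 × 30.435 = 12.478; length term: −600/23 = −26.087
Tm = 81.5 + (-33.2) + 12.478 − 26.087 = 34.691 → 34.7°C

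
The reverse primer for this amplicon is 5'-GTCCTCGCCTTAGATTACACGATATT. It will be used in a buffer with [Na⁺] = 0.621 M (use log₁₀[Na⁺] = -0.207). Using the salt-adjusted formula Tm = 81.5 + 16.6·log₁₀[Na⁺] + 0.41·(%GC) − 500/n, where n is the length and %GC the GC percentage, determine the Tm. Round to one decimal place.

Length n = 26. Counting bases: T=9, A=6, G=4, C=7
G+C = 11, so %GC = 11/26 × 100 = 42.308%
Salt term: 16.6 × (-0.207) = -3.436
GC term: 0.41 × 42.308 = 17.346; length term: −500/26 = −19.231
Tm = 81.5 + (-3.436) + 17.346 − 19.231 = 76.179 → 76.2°C

76.2°C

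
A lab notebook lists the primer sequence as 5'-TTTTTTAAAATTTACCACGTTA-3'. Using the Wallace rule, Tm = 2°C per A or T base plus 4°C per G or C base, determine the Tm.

T=11, A=7, C=3, G=1
So N_AT = 18 and N_GC = 4.
Tm = 2(18) + 4(4) = 36 + 16 = 52°C

52°C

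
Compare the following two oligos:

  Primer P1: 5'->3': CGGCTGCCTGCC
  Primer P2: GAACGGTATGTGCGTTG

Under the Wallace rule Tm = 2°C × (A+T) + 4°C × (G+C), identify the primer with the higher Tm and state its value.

Primer P2, 52°C

Primer P1: A+T=2, G+C=10 → Tm = 2(2)+4(10) = 44°C
Primer P2: A+T=8, G+C=9 → Tm = 2(8)+4(9) = 52°C
44°C vs 52°C → primer P2 is higher.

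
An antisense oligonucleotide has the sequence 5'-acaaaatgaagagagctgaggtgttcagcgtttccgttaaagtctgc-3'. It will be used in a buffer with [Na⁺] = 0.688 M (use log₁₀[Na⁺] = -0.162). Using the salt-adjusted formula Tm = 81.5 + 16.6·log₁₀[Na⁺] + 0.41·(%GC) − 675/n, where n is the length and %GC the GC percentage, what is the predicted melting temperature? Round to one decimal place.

Length n = 47. A=14, G=13, C=8, T=12
G+C = 21, so %GC = 21/47 × 100 = 44.681%
Salt term: 16.6 × (-0.162) = -2.689
GC term: 0.41 × 44.681 = 18.319; length term: −675/47 = −14.362
Tm = 81.5 + (-2.689) + 18.319 − 14.362 = 82.768 → 82.8°C

82.8°C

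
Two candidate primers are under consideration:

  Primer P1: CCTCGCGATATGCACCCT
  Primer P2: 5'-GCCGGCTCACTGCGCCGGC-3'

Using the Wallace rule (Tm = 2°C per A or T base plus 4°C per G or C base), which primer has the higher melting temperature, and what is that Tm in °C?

Primer P2, 70°C

Primer P1: A+T=7, G+C=11 → Tm = 2(7)+4(11) = 58°C
Primer P2: A+T=3, G+C=16 → Tm = 2(3)+4(16) = 70°C
58°C vs 70°C → primer P2 is higher.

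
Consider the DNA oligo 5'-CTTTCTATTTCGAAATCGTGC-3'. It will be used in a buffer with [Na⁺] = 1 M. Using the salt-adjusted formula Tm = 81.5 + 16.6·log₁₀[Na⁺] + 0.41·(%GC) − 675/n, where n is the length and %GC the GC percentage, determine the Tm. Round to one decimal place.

Length n = 21. Scanning the sequence gives T=9, G=3, A=4, C=5.
G+C = 8, so %GC = 8/21 × 100 = 38.095%
Salt term: 16.6 × (0) = 0
GC term: 0.41 × 38.095 = 15.619; length term: −675/21 = −32.143
Tm = 81.5 + (0) + 15.619 − 32.143 = 64.976 → 65.0°C

65.0°C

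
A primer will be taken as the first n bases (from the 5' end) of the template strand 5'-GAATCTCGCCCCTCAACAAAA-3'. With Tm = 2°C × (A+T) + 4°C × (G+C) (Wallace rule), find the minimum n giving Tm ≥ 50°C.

n = 16

First 15 bases: GAATCTCGCCCCTCA → Tm = 48°C (< 50°C)
First 16 bases: GAATCTCGCCCCTCAA → Tm = 50°C (≥ 50°C)
Since every base adds ≥2°C, Tm only increases with n, so the threshold is first crossed at n = 16.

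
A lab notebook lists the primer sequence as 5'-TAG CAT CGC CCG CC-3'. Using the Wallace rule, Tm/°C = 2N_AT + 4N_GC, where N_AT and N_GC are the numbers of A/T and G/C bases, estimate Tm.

48°C

G=3, A=2, T=2, C=7
AT pairs contribute 4, GC pairs contribute 10.
Tm = 4·10 + 2·4 = 40 + 8 = 48°C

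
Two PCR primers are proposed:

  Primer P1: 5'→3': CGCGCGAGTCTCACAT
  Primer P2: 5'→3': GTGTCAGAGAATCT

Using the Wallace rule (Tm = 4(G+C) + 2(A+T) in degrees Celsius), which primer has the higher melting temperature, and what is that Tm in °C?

Primer P1: A+T=6, G+C=10 → Tm = 2(6)+4(10) = 52°C
Primer P2: A+T=8, G+C=6 → Tm = 2(8)+4(6) = 40°C
52°C vs 40°C → primer P1 is higher.

Primer P1, 52°C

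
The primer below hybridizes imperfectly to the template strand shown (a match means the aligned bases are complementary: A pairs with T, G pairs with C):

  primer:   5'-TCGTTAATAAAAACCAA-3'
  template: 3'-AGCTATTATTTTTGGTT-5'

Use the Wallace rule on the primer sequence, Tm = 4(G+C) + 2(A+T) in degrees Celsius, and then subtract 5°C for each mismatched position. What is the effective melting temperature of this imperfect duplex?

37°C

Primer base counts: A=9, T=4, G=1, C=3 → A+T=13, G+C=4
Perfect-match Tm = 2(13) + 4(4) = 26 + 16 = 42°C
Mismatches (positions where the bases are not complementary): 1 (at position 4)
Effective Tm = 42 − 1×5 = 42 − 5 = 37°C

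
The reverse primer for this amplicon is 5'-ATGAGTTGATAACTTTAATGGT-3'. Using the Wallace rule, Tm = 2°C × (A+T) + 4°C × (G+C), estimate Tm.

C=1, A=7, T=9, G=5
So N_AT = 16 and N_GC = 6.
Tm = 2×16 + 4×6 = 56°C

56°C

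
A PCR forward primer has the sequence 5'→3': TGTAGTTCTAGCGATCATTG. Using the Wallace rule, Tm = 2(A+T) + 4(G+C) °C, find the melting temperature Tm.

56°C

G=5, A=4, C=3, T=8
AT pairs contribute 12, GC pairs contribute 8.
Tm = 4·8 + 2·12 = 32 + 24 = 56°C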